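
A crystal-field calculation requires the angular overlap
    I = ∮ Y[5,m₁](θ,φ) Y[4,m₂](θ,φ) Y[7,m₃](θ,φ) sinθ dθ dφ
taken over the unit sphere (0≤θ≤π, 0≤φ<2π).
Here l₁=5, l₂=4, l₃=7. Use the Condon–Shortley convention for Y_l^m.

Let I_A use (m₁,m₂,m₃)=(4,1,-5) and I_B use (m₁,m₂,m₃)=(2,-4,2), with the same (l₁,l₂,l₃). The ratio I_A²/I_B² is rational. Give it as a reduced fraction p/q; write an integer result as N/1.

2673/5488

l's match ⇒ only the (l;m) 3-j factors differ between A and B.
A: triangle coeff Δ(5,4,7) = 1/6126120; Σ_t [0,1]: t=0:+1/1209600 t=1:−1/1935360 = 1/3225600; (3j)²=243/61880 [(5 4 7; 4 1 -5)], sign=+1
B: triangle coeff Δ(5,4,7) = 1/6126120; Σ_t [0,0]: t=0:+1/1036800 = 1/1036800; (3j)²=98/12155 [(5 4 7; 2 -4 2)], sign=-1
I_A²/I_B² = (243/61880)/(98/12155) = 2673/5488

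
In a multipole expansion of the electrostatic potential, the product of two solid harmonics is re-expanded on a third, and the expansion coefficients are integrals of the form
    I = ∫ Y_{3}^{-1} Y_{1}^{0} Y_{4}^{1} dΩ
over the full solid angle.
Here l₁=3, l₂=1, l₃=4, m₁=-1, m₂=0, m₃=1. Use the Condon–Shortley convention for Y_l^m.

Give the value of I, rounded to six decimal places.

-0.238414

m-sum 0 ✓  L=8 even ✓  2≤4≤4 ✓
Π(2lᵢ+1) = 7×3×9 = 189
triangle coeff Δ(3,1,4) = 1/252
Σ_t [0,0]: t=0:+1/36 = 1/36
(3j)²=4/63 [(3 1 4; 0 0 0)], sign=+1
Σ_t [0,0]: t=0:+1/48 = 1/48
(3j)²=5/84 [(3 1 4; -1 0 1)], sign=-1
⇒ 4πI² = 5/7
I = (-1)√(5/7/(4π)) = -0.23841361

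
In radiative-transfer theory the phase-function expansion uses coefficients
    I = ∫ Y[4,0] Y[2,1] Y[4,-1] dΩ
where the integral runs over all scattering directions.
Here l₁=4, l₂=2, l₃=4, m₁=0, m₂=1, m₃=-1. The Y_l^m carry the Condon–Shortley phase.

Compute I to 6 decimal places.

m-sum 0 ✓  L=10 even ✓  2≤4≤6 ✓
Π(2lᵢ+1) = 9×5×9 = 405
triangle coeff Δ(4,2,4) = 1/13860
Σ_t [0,2]: t=0:+1/192 t=1:−1/36 t=2:+1/192 = -5/288
(3j)²=20/693 [(4 2 4; 0 0 0)], sign=-1
Σ_t [1,2]: t=1:−1/72 t=2:+1/96 = -1/288
(3j)²=1/462 [(4 2 4; 0 1 -1)], sign=+1
⇒ 4πI² = 150/5929
I = (-1)√(150/5929/(4π)) = -0.04486937

-0.044869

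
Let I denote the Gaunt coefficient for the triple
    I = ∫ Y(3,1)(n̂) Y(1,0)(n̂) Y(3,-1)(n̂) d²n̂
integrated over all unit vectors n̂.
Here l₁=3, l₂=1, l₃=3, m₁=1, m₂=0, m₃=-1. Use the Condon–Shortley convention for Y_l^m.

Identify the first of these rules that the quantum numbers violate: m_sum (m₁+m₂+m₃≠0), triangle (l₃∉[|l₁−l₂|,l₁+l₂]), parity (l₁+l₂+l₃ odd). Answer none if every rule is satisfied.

parity

m₁+m₂+m₃ = 1 + 0 − 1 = 0  ✓
triangle: |3−1|=2 ≤ l₃=3 ≤ 3+1=4  ✓
parity: l₁+l₂+l₃ = 7 is odd  ✗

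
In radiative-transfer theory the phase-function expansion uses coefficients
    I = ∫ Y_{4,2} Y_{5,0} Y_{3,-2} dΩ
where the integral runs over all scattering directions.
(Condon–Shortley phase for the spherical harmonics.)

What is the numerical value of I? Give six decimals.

Checks pass: Σm=0; 12 even; l₃=3∈[1,9].
(2·4+1)(2·5+1)(2·3+1) = 693
Δ: 6! 2! 4! / 13! → 1/180180
sum: t=2:+1/576 t=3:−1/144 t=4:+1/576 = -1/288
3j²(4 5 3; 0 0 0) = Δ·Π!·Σ² = 20/1001  (sign +1)
sum: t=1:−1/2880 t=2:+1/576 = 1/720
3j²(4 5 3; 2 0 -2) = Δ·Π!·Σ² = 80/3003  (sign -1)
combine: 4πI² = 693·20/1001·80/3003 = 4800/13013
take √, sign -1: I = -0.17132746

-0.171327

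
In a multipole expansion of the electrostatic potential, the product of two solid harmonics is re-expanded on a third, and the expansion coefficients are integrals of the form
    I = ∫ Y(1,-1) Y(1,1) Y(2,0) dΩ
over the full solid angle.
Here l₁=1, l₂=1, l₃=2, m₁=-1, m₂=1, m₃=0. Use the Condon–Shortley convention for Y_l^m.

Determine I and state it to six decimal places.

Rules hold: Σm=0, L=4 even, 0≤2≤2.
N = 3·3·5 = 45
Δ = 0!·2!·2!/5! = 1/30
Racah Σ t=0..0: t=0:+1/1 = 1/1
⇒ 3j(1 1 2; 0 0 0)² = 2/15, sgn +1
Racah Σ t=0..0: t=0:+1/4 = 1/4
⇒ 3j(1 1 2; -1 1 0)² = 1/30, sgn +1
4πI² = N·(3j₀)²·(3jₘ)² = 1/5
I = +1·√(0.2/4π) = 0.12615663

0.126157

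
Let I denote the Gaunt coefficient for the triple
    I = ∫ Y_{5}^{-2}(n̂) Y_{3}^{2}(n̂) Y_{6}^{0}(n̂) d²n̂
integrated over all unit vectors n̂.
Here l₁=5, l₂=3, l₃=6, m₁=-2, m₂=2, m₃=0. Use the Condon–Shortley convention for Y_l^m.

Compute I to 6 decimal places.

Rules hold: Σm=0, L=14 even, 2≤6≤8.
N = 11·7·13 = 1001
Δ = 2!·8!·4!/15! = 1/675675
Racah Σ t=0..2: t=0:+1/8640 t=1:−1/2304 t=2:+1/8640 = -7/34560
⇒ 3j(5 3 6; 0 0 0)² = 7/429, sgn -1
Racah Σ t=1..2: t=1:−1/34560 t=2:+1/8640 = 1/11520
⇒ 3j(5 3 6; -2 2 0)² = 3/143, sgn +1
4πI² = N·(3j₀)²·(3jₘ)² = 49/143
I = -1·√(0.342657/4π) = -0.16512966

-0.165130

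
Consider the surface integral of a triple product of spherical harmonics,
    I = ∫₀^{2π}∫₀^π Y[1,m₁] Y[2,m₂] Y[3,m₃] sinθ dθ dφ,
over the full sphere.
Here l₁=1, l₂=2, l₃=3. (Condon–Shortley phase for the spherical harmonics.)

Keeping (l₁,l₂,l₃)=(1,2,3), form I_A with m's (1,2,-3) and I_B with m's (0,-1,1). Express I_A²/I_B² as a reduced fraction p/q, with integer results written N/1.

l's match ⇒ only the (l;m) 3-j factors differ between A and B.
A: triangle coeff Δ(1,2,3) = 1/105; Σ_t [0,0]: t=0:+1/48 = 1/48; (3j)²=1/7 [(1 2 3; 1 2 -3)], sign=+1
B: triangle coeff Δ(1,2,3) = 1/105; Σ_t [0,0]: t=0:+1/6 = 1/6; (3j)²=8/105 [(1 2 3; 0 -1 1)], sign=+1
I_A²/I_B² = (1/7)/(8/105) = 15/8

15/8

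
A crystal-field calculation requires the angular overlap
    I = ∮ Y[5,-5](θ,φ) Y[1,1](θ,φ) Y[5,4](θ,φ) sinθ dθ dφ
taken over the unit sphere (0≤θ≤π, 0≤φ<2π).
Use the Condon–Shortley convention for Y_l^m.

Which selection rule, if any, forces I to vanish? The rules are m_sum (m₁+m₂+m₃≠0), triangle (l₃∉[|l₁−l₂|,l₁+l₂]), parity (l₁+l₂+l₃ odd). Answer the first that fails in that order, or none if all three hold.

azimuthal sum: -5 + 1 + 4 = 0  ✓
4 ≤ 5 ≤ 6 (triangle on l)  ✓
L = 5 + 1 + 5 = 11 (odd)  ✗

parity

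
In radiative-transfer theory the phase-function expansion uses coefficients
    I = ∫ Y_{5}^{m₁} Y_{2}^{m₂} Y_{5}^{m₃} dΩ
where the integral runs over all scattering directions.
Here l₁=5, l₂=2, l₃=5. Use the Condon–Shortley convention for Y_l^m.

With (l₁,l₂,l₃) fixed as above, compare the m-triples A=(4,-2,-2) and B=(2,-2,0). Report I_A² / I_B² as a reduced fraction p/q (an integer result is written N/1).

Shared (l₁,l₂,l₃)=(5,2,5): N and (l;000)² cancel in I_A²/I_B².
A: Δ = 2!·8!·2!/13! = 1/38610; Racah Σ t=0..0: t=0:+1/20160 = 1/20160; ⇒ 3j(5 2 5; 4 -2 -2)² = 12/715, sgn -1
B: Δ = 2!·8!·2!/13! = 1/38610; Racah Σ t=0..0: t=0:+1/2880 = 1/2880; ⇒ 3j(5 2 5; 2 -2 0)² = 14/429, sgn -1
I_A²/I_B² = (12/715)/(14/429) = 18/35

18/35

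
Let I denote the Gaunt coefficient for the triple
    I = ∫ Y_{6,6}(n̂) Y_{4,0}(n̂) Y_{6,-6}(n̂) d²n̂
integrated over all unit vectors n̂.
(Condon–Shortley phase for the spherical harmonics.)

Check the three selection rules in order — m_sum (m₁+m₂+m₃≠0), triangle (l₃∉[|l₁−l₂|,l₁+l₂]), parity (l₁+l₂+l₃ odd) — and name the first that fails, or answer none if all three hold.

none

azimuthal sum: 6 + 0 − 6 = 0  ✓
2 ≤ 6 ≤ 10 (triangle on l)  ✓
L = 6 + 4 + 6 = 16 (even)  ✓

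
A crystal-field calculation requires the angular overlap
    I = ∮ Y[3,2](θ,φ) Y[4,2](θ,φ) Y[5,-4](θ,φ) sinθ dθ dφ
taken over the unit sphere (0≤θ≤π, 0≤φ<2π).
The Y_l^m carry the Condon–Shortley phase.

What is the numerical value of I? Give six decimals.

0.143343

Checks pass: Σm=0; 12 even; l₃=5∈[1,7].
(2·3+1)(2·4+1)(2·5+1) = 693
Δ: 2! 4! 6! / 13! → 1/180180
sum: t=0:+1/576 t=1:−1/144 t=2:+1/576 = -1/288
3j²(3 4 5; 0 0 0) = Δ·Π!·Σ² = 20/1001  (sign +1)
sum: t=0:+1/8640 t=1:−1/2880 = -1/4320
3j²(3 4 5; 2 2 -4) = Δ·Π!·Σ² = 8/429  (sign +1)
combine: 4πI² = 693·20/1001·8/429 = 480/1859
take √, sign +1: I = 0.14334284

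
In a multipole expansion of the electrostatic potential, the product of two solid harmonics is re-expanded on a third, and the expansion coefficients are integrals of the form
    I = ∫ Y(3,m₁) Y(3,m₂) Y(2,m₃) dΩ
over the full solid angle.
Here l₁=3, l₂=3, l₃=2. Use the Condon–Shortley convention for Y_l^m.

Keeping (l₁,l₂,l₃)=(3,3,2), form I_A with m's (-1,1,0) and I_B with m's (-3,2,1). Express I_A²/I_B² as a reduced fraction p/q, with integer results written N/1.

9/25

Shared (l₁,l₂,l₃)=(3,3,2): N and (l;000)² cancel in I_A²/I_B².
A: Δ = 4!·2!·2!/9! = 1/3780; Racah Σ t=2..4: t=2:+1/16 t=3:−1/6 t=4:+1/96 = -3/32; ⇒ 3j(3 3 2; -1 1 0)² = 3/140, sgn -1
B: Δ = 4!·2!·2!/9! = 1/3780; Racah Σ t=4..4: t=4:+1/48 = 1/48; ⇒ 3j(3 3 2; -3 2 1)² = 5/84, sgn -1
I_A²/I_B² = (3/140)/(5/84) = 9/25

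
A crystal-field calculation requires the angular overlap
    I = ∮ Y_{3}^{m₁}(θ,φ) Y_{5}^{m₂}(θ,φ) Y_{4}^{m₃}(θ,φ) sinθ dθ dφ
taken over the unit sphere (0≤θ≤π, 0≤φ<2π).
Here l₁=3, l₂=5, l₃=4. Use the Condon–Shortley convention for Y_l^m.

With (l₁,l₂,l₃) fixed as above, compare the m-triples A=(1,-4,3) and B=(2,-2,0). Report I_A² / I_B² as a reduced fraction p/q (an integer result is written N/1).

Shared (l₁,l₂,l₃)=(3,5,4): N and (l;000)² cancel in I_A²/I_B².
A: Δ = 4!·2!·6!/13! = 1/180180; Racah Σ t=0..1: t=0:+1/5760 t=1:−1/4320 = -1/17280; ⇒ 3j(3 5 4; 1 -4 3)² = 7/4290, sgn +1
B: Δ = 4!·2!·6!/13! = 1/180180; Racah Σ t=0..1: t=0:+1/864 t=1:−1/576 = -1/1728; ⇒ 3j(3 5 4; 2 -2 0)² = 5/1287, sgn -1
I_A²/I_B² = (7/4290)/(5/1287) = 21/50

21/50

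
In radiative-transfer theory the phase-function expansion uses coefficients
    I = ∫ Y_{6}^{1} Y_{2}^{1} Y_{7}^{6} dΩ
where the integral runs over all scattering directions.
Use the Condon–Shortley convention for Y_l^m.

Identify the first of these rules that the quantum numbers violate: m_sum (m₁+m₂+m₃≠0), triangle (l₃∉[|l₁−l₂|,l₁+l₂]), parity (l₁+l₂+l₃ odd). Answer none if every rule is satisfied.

m_sum

Σmᵢ = 8  ✗
l₃∈[|l₁−l₂|,l₁+l₂]=[4,8], have l₃=7
Σlᵢ = 15 ⇒ odd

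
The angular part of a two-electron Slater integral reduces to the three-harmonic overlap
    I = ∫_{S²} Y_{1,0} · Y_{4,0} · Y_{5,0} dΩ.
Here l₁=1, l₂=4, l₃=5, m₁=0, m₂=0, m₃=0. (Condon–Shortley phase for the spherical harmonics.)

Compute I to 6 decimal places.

Rules hold: Σm=0, L=10 even, 3≤5≤5.
N = 3·9·11 = 297
Δ = 0!·2!·8!/11! = 1/495
Racah Σ t=0..0: t=0:+1/576 = 1/576
⇒ 3j(1 4 5; 0 0 0)² = 5/99, sgn -1
(m-triple is (0,0,0) — same symbol as above.)
4πI² = N·(3j₀)²·(3jₘ)² = 25/33
I = +1·√(0.757576/4π) = 0.24553200

0.245532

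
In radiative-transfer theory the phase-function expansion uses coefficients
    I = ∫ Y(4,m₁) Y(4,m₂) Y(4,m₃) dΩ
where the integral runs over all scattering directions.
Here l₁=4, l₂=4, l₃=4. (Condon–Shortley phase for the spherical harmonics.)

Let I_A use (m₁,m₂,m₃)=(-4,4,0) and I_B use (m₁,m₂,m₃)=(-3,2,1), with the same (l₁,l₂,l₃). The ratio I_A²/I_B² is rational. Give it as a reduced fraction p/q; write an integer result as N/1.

Shared (l₁,l₂,l₃)=(4,4,4): N and (l;000)² cancel in I_A²/I_B².
A: Δ = 4!·4!·4!/13! = 1/450450; Racah Σ t=4..4: t=4:+1/13824 = 1/13824; ⇒ 3j(4 4 4; -4 4 0)² = 14/1287, sgn +1
B: Δ = 4!·4!·4!/13! = 1/450450; Racah Σ t=3..4: t=3:−1/864 t=4:+1/576 = 1/1728; ⇒ 3j(4 4 4; -3 2 1)² = 5/1287, sgn -1
I_A²/I_B² = (14/1287)/(5/1287) = 14/5

14/5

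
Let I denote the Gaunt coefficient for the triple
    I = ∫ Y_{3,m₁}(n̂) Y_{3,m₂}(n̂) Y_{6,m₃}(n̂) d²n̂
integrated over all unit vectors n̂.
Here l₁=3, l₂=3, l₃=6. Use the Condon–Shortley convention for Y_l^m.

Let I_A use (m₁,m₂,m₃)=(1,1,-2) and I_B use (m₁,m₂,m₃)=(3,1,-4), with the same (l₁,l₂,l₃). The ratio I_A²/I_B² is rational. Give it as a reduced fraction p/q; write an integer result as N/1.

l's match ⇒ only the (l;m) 3-j factors differ between A and B.
A: triangle coeff Δ(3,3,6) = 1/12012; Σ_t [0,0]: t=0:+1/2304 = 1/2304; (3j)²=5/143 [(3 3 6; 1 1 -2)], sign=+1
B: triangle coeff Δ(3,3,6) = 1/12012; Σ_t [0,0]: t=0:+1/34560 = 1/34560; (3j)²=5/286 [(3 3 6; 3 1 -4)], sign=+1
I_A²/I_B² = (5/143)/(5/286) = 2/1

2/1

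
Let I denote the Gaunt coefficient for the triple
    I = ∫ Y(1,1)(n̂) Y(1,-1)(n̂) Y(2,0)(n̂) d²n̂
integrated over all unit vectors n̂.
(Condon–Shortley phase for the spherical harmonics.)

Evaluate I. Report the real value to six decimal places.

0.126157

Rules hold: Σm=0, L=4 even, 0≤2≤2.
N = 3·3·5 = 45
Δ = 0!·2!·2!/5! = 1/30
Racah Σ t=0..0: t=0:+1/1 = 1/1
⇒ 3j(1 1 2; 0 0 0)² = 2/15, sgn +1
Racah Σ t=0..0: t=0:+1/4 = 1/4
⇒ 3j(1 1 2; 1 -1 0)² = 1/30, sgn +1
4πI² = N·(3j₀)²·(3jₘ)² = 1/5
I = +1·√(0.2/4π) = 0.12615663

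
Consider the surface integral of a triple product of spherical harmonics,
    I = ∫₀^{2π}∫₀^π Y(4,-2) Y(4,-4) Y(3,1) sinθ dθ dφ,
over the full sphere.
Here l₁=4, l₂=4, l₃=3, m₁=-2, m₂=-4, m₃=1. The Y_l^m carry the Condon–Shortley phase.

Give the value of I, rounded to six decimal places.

m-sum = -2 − 4 + 1 = -5 ≠ 0 ⇒ I = 0

0.000000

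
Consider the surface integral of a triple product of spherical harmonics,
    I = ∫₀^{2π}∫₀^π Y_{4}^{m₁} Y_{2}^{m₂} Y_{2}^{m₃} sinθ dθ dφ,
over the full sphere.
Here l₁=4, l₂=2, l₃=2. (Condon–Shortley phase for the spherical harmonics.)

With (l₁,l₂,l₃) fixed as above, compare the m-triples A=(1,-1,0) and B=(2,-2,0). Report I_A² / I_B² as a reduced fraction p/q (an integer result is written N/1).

l's match ⇒ only the (l;m) 3-j factors differ between A and B.
A: triangle coeff Δ(4,2,2) = 1/630; Σ_t [1,1]: t=1:−1/24 = -1/24; (3j)²=1/21 [(4 2 2; 1 -1 0)], sign=-1
B: triangle coeff Δ(4,2,2) = 1/630; Σ_t [0,0]: t=0:+1/96 = 1/96; (3j)²=1/42 [(4 2 2; 2 -2 0)], sign=+1
I_A²/I_B² = (1/21)/(1/42) = 2/1

2/1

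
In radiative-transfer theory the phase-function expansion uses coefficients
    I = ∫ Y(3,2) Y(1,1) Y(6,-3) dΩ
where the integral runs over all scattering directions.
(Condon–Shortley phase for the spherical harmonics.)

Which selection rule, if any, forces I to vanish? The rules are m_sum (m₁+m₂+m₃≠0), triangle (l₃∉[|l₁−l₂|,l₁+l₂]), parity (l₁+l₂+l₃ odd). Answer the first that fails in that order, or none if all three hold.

Σmᵢ = 0  ✓
l₃∈[|l₁−l₂|,l₁+l₂]=[2,4], have l₃=6  ✗
Σlᵢ = 10 ⇒ even

triangle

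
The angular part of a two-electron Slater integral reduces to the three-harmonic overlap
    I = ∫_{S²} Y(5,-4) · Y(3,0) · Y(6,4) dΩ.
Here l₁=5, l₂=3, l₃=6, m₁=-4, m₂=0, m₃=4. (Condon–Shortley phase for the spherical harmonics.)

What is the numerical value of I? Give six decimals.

Checks pass: Σm=0; 14 even; l₃=6∈[2,8].
(2·5+1)(2·3+1)(2·6+1) = 1001
Δ: 2! 8! 4! / 15! → 1/675675
sum: t=0:+1/8640 t=1:−1/2304 t=2:+1/8640 = -7/34560
3j²(5 3 6; 0 0 0) = Δ·Π!·Σ² = 7/429  (sign -1)
sum: t=1:−1/161280 t=2:+1/60480 = 1/96768
3j²(5 3 6; -4 0 4) = Δ·Π!·Σ² = 15/1001  (sign +1)
combine: 4πI² = 1001·7/429·15/1001 = 35/143
take √, sign -1: I = -0.13956004

-0.139560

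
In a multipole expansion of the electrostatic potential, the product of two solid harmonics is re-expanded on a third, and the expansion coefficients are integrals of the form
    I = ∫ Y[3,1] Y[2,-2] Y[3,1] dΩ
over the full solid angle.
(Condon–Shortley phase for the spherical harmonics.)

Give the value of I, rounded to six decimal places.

0.206013

Checks pass: Σm=0; 8 even; l₃=3∈[1,5].
(2·3+1)(2·2+1)(2·3+1) = 245
Δ: 2! 4! 2! / 9! → 1/3780
sum: t=0:+1/24 t=1:−1/4 t=2:+1/24 = -1/6
3j²(3 2 3; 0 0 0) = Δ·Π!·Σ² = 4/105  (sign +1)
sum: t=0:+1/16 = 1/16
3j²(3 2 3; 1 -2 1) = Δ·Π!·Σ² = 2/35  (sign +1)
combine: 4πI² = 245·4/105·2/35 = 8/15
take √, sign +1: I = 0.20601291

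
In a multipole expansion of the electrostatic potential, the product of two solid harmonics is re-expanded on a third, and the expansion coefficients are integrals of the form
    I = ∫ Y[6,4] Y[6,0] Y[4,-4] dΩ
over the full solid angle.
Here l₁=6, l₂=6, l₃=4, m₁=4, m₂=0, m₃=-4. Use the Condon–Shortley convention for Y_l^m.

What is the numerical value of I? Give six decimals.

m-sum 0 ✓  L=16 even ✓  0≤4≤12 ✓
Π(2lᵢ+1) = 13×13×9 = 1521
triangle coeff Δ(6,6,4) = 1/15315300
Σ_t [2,6]: t=2:+1/829440 t=3:−1/25920 t=4:+1/9216 t=5:−1/25920 t=6:+1/829440 = 7/207360
(3j)²=28/2431 [(6 6 4; 0 0 0)], sign=+1
Σ_t [2,2]: t=2:+1/829440 = 1/829440
(3j)²=35/2431 [(6 6 4; 4 0 -4)], sign=+1
⇒ 4πI² = 8820/34969
I = (+1)√(8820/34969/(4π)) = 0.14167322

0.141673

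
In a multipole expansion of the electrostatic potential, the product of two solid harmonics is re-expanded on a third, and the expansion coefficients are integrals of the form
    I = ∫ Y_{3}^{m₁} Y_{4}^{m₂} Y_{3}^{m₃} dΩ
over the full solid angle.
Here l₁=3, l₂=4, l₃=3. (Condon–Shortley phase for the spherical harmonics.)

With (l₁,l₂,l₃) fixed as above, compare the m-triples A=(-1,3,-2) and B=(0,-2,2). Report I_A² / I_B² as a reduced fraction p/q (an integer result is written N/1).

14/3

Shared (l₁,l₂,l₃)=(3,4,3): N and (l;000)² cancel in I_A²/I_B².
A: Δ = 4!·2!·4!/11! = 1/34650; Racah Σ t=3..4: t=3:−1/144 t=4:+1/288 = -1/288; ⇒ 3j(3 4 3; -1 3 -2)² = 1/99, sgn +1
B: Δ = 4!·2!·4!/11! = 1/34650; Racah Σ t=1..2: t=1:−1/72 t=2:+1/96 = -1/288; ⇒ 3j(3 4 3; 0 -2 2)² = 1/462, sgn +1
I_A²/I_B² = (1/99)/(1/462) = 14/3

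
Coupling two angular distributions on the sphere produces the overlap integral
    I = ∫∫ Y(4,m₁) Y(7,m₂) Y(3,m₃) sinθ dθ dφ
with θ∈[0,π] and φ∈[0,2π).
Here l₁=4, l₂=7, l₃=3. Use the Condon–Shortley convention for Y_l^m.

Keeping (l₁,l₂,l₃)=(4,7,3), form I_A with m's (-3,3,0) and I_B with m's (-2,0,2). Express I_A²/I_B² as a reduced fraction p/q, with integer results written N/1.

160/49

l's match ⇒ only the (l;m) 3-j factors differ between A and B.
A: triangle coeff Δ(4,7,3) = 1/45045; Σ_t [7,7]: t=7:−1/181440 = -1/181440; (3j)²=32/3003 [(4 7 3; -3 3 0)], sign=+1
B: triangle coeff Δ(4,7,3) = 1/45045; Σ_t [6,6]: t=6:+1/172800 = 1/172800; (3j)²=7/2145 [(4 7 3; -2 0 2)], sign=-1
I_A²/I_B² = (32/3003)/(7/2145) = 160/49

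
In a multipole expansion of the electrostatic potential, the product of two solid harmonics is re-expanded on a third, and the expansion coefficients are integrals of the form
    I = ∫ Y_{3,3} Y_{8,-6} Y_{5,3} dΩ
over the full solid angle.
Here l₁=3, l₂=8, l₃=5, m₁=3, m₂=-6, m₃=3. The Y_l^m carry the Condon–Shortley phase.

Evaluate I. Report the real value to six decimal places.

m-sum 0 ✓  L=16 even ✓  5≤5≤11 ✓
Π(2lᵢ+1) = 7×17×11 = 1309
triangle coeff Δ(3,8,5) = 1/136136
Σ_t [3,3]: t=3:−1/518400 = -1/518400
(3j)²=56/2431 [(3 8 5; 0 0 0)], sign=+1
Σ_t [0,0]: t=0:+1/58060800 = 1/58060800
(3j)²=3/136 [(3 8 5; 3 -6 3)], sign=+1
⇒ 4πI² = 147/221
I = (+1)√(147/221/(4π)) = 0.23006873

0.230069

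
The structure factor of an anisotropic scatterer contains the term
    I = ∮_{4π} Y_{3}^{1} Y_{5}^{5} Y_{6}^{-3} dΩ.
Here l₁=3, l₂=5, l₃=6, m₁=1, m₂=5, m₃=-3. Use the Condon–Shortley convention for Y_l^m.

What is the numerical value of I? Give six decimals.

1 + 5 − 3 = 3 ≠ 0: azimuthal integral kills it; I = 0

0.000000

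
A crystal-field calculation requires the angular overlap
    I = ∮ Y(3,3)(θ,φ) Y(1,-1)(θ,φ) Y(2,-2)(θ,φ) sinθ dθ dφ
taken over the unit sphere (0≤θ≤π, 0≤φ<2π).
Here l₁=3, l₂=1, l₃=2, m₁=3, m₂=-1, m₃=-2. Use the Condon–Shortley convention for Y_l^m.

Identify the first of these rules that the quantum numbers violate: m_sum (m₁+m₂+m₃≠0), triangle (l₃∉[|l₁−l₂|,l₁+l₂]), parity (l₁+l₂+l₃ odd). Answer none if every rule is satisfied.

m₁+m₂+m₃ = 3 − 1 − 2 = 0  ✓
triangle: |3−1|=2 ≤ l₃=2 ≤ 3+1=4  ✓
parity: l₁+l₂+l₃ = 6 is even  ✓

none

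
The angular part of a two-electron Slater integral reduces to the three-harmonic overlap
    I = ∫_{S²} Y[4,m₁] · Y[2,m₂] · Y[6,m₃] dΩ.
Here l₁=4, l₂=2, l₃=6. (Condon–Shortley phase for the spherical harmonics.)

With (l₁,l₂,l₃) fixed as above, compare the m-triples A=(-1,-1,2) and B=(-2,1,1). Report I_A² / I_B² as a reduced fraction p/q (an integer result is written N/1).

l's match ⇒ only the (l;m) 3-j factors differ between A and B.
A: triangle coeff Δ(4,2,6) = 1/6435; Σ_t [0,0]: t=0:+1/4320 = 1/4320; (3j)²=224/6435 [(4 2 6; -1 -1 2)], sign=+1
B: triangle coeff Δ(4,2,6) = 1/6435; Σ_t [0,0]: t=0:+1/8640 = 1/8640; (3j)²=14/1287 [(4 2 6; -2 1 1)], sign=-1
I_A²/I_B² = (224/6435)/(14/1287) = 16/5

16/5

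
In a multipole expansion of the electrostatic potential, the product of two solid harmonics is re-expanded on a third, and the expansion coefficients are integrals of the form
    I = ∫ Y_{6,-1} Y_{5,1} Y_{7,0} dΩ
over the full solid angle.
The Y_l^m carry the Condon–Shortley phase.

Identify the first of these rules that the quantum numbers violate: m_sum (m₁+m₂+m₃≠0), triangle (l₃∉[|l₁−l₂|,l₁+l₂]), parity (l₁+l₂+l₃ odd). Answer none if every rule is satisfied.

none

m₁+m₂+m₃ = -1 + 1 + 0 = 0  ✓
triangle: |6−5|=1 ≤ l₃=7 ≤ 6+5=11  ✓
parity: l₁+l₂+l₃ = 18 is even  ✓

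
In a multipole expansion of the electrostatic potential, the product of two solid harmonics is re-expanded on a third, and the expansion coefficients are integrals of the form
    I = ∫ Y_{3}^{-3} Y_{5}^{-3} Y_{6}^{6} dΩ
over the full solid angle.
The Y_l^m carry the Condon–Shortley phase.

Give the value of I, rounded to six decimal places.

Checks pass: Σm=0; 14 even; l₃=6∈[2,8].
(2·3+1)(2·5+1)(2·6+1) = 1001
Δ: 2! 4! 8! / 15! → 1/675675
sum: t=0:+1/8640 t=1:−1/2304 t=2:+1/8640 = -7/34560
3j²(3 5 6; 0 0 0) = Δ·Π!·Σ² = 7/429  (sign -1)
sum: t=2:+1/1935360 = 1/1935360
3j²(3 5 6; -3 -3 6) = Δ·Π!·Σ² = 1/91  (sign +1)
combine: 4πI² = 1001·7/429·1/91 = 7/39
take √, sign -1: I = -0.11951207

-0.119512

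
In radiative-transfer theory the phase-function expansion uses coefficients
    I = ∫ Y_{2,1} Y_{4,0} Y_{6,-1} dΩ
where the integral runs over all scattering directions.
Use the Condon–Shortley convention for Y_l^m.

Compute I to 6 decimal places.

-0.210395

Checks pass: Σm=0; 12 even; l₃=6∈[2,6].
(2·2+1)(2·4+1)(2·6+1) = 585
Δ: 0! 4! 8! / 13! → 1/6435
sum: t=0:+1/2304 = 1/2304
3j²(2 4 6; 0 0 0) = Δ·Π!·Σ² = 5/143  (sign +1)
sum: t=0:+1/3456 = 1/3456
3j²(2 4 6; 1 0 -1) = Δ·Π!·Σ² = 35/1287  (sign -1)
combine: 4πI² = 585·5/143·35/1287 = 875/1573
take √, sign -1: I = -0.21039467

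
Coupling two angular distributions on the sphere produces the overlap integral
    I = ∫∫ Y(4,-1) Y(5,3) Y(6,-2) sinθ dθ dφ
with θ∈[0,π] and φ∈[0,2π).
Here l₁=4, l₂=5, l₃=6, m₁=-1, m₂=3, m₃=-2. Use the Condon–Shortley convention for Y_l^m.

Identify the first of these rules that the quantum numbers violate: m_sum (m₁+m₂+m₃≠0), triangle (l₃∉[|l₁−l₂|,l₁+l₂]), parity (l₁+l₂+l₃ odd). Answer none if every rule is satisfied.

parity

Σmᵢ = 0  ✓
l₃∈[|l₁−l₂|,l₁+l₂]=[1,9], have l₃=6  ✓
Σlᵢ = 15 ⇒ odd  ✗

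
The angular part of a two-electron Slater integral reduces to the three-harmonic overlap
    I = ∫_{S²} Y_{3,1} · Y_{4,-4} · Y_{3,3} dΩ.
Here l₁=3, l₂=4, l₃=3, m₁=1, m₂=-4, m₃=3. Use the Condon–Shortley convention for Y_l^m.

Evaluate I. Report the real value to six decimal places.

-0.166198

Checks pass: Σm=0; 10 even; l₃=3∈[1,7].
(2·3+1)(2·4+1)(2·3+1) = 441
Δ: 4! 2! 4! / 11! → 1/34650
sum: t=1:−1/72 t=2:+1/16 t=3:−1/72 = 5/144
3j²(3 4 3; 0 0 0) = Δ·Π!·Σ² = 2/77  (sign -1)
sum: t=0:+1/1152 = 1/1152
3j²(3 4 3; 1 -4 3) = Δ·Π!·Σ² = 1/33  (sign +1)
combine: 4πI² = 441·2/77·1/33 = 42/121
take √, sign -1: I = -0.16619847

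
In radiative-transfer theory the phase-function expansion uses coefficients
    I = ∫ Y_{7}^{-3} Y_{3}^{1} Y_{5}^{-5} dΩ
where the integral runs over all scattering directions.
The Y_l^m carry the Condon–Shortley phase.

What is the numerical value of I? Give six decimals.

0.000000

-3 + 1 − 5 = -7 ≠ 0: azimuthal integral kills it; I = 0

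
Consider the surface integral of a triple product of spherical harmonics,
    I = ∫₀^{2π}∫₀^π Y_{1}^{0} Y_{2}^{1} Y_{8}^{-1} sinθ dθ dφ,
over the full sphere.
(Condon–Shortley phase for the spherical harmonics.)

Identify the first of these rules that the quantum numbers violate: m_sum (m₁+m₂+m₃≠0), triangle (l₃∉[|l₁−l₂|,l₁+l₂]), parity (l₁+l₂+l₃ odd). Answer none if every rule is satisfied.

triangle

Σmᵢ = 0  ✓
l₃∈[|l₁−l₂|,l₁+l₂]=[1,3], have l₃=8  ✗
Σlᵢ = 11 ⇒ odd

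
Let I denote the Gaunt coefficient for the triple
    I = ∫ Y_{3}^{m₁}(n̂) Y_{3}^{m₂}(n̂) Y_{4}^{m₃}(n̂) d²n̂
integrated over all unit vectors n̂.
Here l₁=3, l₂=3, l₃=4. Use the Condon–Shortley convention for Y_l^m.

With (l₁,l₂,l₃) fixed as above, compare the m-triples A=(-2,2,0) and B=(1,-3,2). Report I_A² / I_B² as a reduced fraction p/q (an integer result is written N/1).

49/54

l's match ⇒ only the (l;m) 3-j factors differ between A and B.
A: triangle coeff Δ(3,3,4) = 1/34650; Σ_t [1,2]: t=1:−1/576 t=2:+1/72 = 7/576; (3j)²=7/198 [(3 3 4; -2 2 0)], sign=+1
B: triangle coeff Δ(3,3,4) = 1/34650; Σ_t [0,0]: t=0:+1/192 = 1/192; (3j)²=3/77 [(3 3 4; 1 -3 2)], sign=+1
I_A²/I_B² = (7/198)/(3/77) = 49/54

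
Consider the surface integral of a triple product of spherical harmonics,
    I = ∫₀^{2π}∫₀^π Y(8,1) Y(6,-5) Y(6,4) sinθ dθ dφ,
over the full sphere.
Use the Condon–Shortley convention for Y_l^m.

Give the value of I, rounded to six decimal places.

-0.130287

Checks pass: Σm=0; 20 even; l₃=6∈[2,14].
(2·8+1)(2·6+1)(2·6+1) = 2873
Δ: 8! 8! 4! / 21! → 1/1309458150
sum: t=2:+1/49766400 t=3:−1/3110400 t=4:+1/1327104 t=5:−1/3110400 t=6:+1/49766400 = 1/6635520
3j²(8 6 6; 0 0 0) = Δ·Π!·Σ² = 350/46189  (sign +1)
sum: t=0:+1/1219276800 t=1:−1/174182400 = -1/203212800
3j²(8 6 6; 1 -5 4) = Δ·Π!·Σ² = 288/29393  (sign -1)
combine: 4πI² = 2873·350/46189·288/29393 = 14400/67507
take √, sign -1: I = -0.13028725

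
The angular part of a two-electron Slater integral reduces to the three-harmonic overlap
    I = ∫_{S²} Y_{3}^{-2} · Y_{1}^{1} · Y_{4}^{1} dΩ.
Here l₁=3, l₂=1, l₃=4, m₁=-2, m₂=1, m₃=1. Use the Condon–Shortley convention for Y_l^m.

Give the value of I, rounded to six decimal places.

m-sum 0 ✓  L=8 even ✓  2≤4≤4 ✓
Π(2lᵢ+1) = 7×3×9 = 189
triangle coeff Δ(3,1,4) = 1/252
Σ_t [0,0]: t=0:+1/36 = 1/36
(3j)²=4/63 [(3 1 4; 0 0 0)], sign=+1
Σ_t [0,0]: t=0:+1/240 = 1/240
(3j)²=1/84 [(3 1 4; -2 1 1)], sign=-1
⇒ 4πI² = 1/7
I = (-1)√(1/7/(4π)) = -0.10662181

-0.106622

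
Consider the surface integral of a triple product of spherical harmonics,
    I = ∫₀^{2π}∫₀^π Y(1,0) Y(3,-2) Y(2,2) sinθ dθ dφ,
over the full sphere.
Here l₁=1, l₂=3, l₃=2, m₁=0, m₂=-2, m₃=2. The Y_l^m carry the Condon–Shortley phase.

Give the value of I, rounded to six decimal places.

m-sum 0 ✓  L=6 even ✓  2≤2≤4 ✓
Π(2lᵢ+1) = 3×7×5 = 105
triangle coeff Δ(1,3,2) = 1/105
Σ_t [1,1]: t=1:−1/4 = -1/4
(3j)²=3/35 [(1 3 2; 0 0 0)], sign=-1
Σ_t [1,1]: t=1:−1/24 = -1/24
(3j)²=1/21 [(1 3 2; 0 -2 2)], sign=-1
⇒ 4πI² = 3/7
I = (+1)√(3/7/(4π)) = 0.18467439

0.184674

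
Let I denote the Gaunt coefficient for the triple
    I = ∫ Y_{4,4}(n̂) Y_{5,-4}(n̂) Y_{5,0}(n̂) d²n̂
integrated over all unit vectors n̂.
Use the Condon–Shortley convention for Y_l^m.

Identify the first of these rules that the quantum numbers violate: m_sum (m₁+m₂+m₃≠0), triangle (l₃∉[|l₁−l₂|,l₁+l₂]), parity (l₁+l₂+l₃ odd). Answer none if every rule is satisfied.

none

azimuthal sum: 4 − 4 + 0 = 0  ✓
1 ≤ 5 ≤ 9 (triangle on l)  ✓
L = 4 + 5 + 5 = 14 (even)  ✓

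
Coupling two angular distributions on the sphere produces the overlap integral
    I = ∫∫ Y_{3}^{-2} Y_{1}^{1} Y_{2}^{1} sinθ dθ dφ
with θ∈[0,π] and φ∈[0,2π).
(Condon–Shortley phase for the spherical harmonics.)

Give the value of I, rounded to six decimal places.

0.261169

Rules hold: Σm=0, L=6 even, 2≤2≤4.
N = 7·3·5 = 105
Δ = 2!·4!·0!/7! = 1/105
Racah Σ t=1..1: t=1:−1/4 = -1/4
⇒ 3j(3 1 2; 0 0 0)² = 3/35, sgn -1
Racah Σ t=2..2: t=2:+1/12 = 1/12
⇒ 3j(3 1 2; -2 1 1)² = 2/21, sgn -1
4πI² = N·(3j₀)²·(3jₘ)² = 6/7
I = +1·√(0.857143/4π) = 0.26116903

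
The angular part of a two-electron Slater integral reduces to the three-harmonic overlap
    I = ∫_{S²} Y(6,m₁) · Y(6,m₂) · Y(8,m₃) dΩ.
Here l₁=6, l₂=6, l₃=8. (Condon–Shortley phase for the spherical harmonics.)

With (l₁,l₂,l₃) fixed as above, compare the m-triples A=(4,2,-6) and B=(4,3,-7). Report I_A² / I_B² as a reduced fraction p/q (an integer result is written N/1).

Shared (l₁,l₂,l₃)=(6,6,8): N and (l;000)² cancel in I_A²/I_B².
A: Δ = 4!·8!·8!/21! = 1/1309458150; Racah Σ t=0..2: t=0:+1/1393459200 t=1:−1/152409600 t=2:+1/232243200 = -1/650280960; ⇒ 3j(6 6 8; 4 2 -6)² = 5/2261, sgn -1
B: Δ = 4!·8!·8!/21! = 1/1309458150; Racah Σ t=1..2: t=1:−1/1219276800 t=2:+1/812851200 = 1/2438553600; ⇒ 3j(6 6 8; 4 3 -7)² = 6/2261, sgn -1
I_A²/I_B² = (5/2261)/(6/2261) = 5/6

5/6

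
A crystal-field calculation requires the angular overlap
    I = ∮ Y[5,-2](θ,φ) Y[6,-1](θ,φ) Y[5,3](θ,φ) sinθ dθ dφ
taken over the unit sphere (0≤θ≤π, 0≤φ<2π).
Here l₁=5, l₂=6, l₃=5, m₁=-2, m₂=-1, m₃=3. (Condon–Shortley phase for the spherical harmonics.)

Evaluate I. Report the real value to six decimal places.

0.016235

Rules hold: Σm=0, L=16 even, 1≤5≤11.
N = 11·13·11 = 1573
Δ = 6!·4!·6!/17! = 1/28588560
Racah Σ t=1..5: t=1:−1/345600 t=2:+1/13824 t=3:−1/5184 t=4:+1/13824 t=5:−1/345600 = -7/129600
⇒ 3j(5 6 5; 0 0 0)² = 80/7293, sgn +1
Racah Σ t=3..5: t=3:−1/41472 t=4:+1/34560 t=5:−1/345600 = 1/518400
⇒ 3j(5 6 5; -2 -1 3)² = 7/36465, sgn +1
4πI² = N·(3j₀)²·(3jₘ)² = 112/33813
I = +1·√(0.00331234/4π) = 0.01623537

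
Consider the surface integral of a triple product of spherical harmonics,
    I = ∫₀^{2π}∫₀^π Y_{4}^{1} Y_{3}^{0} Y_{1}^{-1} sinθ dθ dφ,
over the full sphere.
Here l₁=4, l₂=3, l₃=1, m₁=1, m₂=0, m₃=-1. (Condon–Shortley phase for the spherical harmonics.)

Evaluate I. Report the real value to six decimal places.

-0.194664

Rules hold: Σm=0, L=8 even, 1≤1≤7.
N = 9·7·3 = 189
Δ = 6!·2!·0!/9! = 1/252
Racah Σ t=3..3: t=3:−1/36 = -1/36
⇒ 3j(4 3 1; 0 0 0)² = 4/63, sgn +1
Racah Σ t=3..3: t=3:−1/72 = -1/72
⇒ 3j(4 3 1; 1 0 -1)² = 5/126, sgn -1
4πI² = N·(3j₀)²·(3jₘ)² = 10/21
I = -1·√(0.47619/4π) = -0.19466390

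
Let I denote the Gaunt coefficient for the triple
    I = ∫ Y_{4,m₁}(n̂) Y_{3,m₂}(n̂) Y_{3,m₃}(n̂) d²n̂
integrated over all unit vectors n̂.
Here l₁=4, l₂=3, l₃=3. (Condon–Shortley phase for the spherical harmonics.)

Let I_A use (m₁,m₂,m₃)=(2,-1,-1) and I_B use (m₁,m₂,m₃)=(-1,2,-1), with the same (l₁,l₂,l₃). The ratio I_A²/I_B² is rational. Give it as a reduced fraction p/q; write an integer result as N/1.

5/4

Same 4,3,3: normalisation and zero-m 3j drop out of the ratio.
A: Δ: 4! 4! 2! / 11! → 1/34650; sum: t=0:+1/192 t=1:−1/36 t=2:+1/192 = -5/288; 3j²(4 3 3; 2 -1 -1) = Δ·Π!·Σ² = 20/693  (sign -1)
B: Δ: 4! 4! 2! / 11! → 1/34650; sum: t=3:−1/48 t=4:+1/144 = -1/72; 3j²(4 3 3; -1 2 -1) = Δ·Π!·Σ² = 16/693  (sign -1)
I_A²/I_B² = (20/693)/(16/693) = 5/4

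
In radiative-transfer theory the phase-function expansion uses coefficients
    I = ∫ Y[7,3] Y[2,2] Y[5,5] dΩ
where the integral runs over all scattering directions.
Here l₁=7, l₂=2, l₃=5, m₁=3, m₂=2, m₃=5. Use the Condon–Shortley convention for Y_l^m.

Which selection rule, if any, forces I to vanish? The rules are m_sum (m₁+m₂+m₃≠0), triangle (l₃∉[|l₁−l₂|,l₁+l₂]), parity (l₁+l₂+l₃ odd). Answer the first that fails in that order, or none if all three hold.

m_sum

azimuthal sum: 3 + 2 + 5 = 10  ✗
5 ≤ 5 ≤ 9 (triangle on l)
L = 7 + 2 + 5 = 14 (even)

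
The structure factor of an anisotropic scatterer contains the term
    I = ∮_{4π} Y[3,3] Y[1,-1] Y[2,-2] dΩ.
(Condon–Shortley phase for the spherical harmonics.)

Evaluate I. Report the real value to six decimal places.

Checks pass: Σm=0; 6 even; l₃=2∈[2,4].
(2·3+1)(2·1+1)(2·2+1) = 105
Δ: 2! 4! 0! / 7! → 1/105
sum: t=1:−1/4 = -1/4
3j²(3 1 2; 0 0 0) = Δ·Π!·Σ² = 3/35  (sign -1)
sum: t=0:+1/48 = 1/48
3j²(3 1 2; 3 -1 -2) = Δ·Π!·Σ² = 1/7  (sign +1)
combine: 4πI² = 105·3/35·1/7 = 9/7
take √, sign -1: I = -0.31986543

-0.319865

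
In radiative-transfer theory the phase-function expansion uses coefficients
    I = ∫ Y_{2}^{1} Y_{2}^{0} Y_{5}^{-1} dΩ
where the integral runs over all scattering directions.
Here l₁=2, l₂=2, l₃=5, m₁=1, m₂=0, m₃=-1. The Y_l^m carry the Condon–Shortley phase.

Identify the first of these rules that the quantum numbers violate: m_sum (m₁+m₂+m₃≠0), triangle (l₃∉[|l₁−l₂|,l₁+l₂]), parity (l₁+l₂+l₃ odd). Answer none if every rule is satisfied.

azimuthal sum: 1 + 0 − 1 = 0  ✓
0 ≤ 5 ≤ 4 (triangle on l)  ✗
L = 2 + 2 + 5 = 9 (odd)

triangle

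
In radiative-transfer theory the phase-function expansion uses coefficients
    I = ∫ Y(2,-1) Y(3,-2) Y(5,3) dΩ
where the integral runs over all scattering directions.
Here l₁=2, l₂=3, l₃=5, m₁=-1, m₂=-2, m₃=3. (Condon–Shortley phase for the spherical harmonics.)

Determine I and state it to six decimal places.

m-sum 0 ✓  L=10 even ✓  1≤5≤5 ✓
Π(2lᵢ+1) = 5×7×11 = 385
triangle coeff Δ(2,3,5) = 1/2310
Σ_t [0,0]: t=0:+1/144 = 1/144
(3j)²=10/231 [(2 3 5; 0 0 0)], sign=-1
Σ_t [0,0]: t=0:+1/720 = 1/720
(3j)²=8/165 [(2 3 5; -1 -2 3)], sign=+1
⇒ 4πI² = 80/99
I = (-1)√(80/99/(4π)) = -0.25358436

-0.253584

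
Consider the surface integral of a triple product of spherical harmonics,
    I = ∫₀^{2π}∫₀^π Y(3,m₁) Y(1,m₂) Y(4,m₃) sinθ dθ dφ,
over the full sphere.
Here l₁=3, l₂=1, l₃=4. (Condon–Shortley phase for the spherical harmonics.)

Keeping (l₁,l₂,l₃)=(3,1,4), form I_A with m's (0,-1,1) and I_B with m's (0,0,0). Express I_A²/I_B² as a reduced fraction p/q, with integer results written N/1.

Same 3,1,4: normalisation and zero-m 3j drop out of the ratio.
A: Δ: 0! 6! 2! / 9! → 1/252; sum: t=0:+1/72 = 1/72; 3j²(3 1 4; 0 -1 1) = Δ·Π!·Σ² = 5/126  (sign -1)
B: Δ: 0! 6! 2! / 9! → 1/252; sum: t=0:+1/36 = 1/36; 3j²(3 1 4; 0 0 0) = Δ·Π!·Σ² = 4/63  (sign +1)
I_A²/I_B² = (5/126)/(4/63) = 5/8

5/8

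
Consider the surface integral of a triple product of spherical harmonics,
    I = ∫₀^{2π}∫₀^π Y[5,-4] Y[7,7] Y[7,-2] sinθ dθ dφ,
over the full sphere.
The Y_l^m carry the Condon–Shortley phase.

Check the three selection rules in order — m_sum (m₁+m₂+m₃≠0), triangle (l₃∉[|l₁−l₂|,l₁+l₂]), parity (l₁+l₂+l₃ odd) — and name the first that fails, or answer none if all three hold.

azimuthal sum: -4 + 7 − 2 = 1  ✗
2 ≤ 7 ≤ 12 (triangle on l)
L = 5 + 7 + 7 = 19 (odd)

m_sum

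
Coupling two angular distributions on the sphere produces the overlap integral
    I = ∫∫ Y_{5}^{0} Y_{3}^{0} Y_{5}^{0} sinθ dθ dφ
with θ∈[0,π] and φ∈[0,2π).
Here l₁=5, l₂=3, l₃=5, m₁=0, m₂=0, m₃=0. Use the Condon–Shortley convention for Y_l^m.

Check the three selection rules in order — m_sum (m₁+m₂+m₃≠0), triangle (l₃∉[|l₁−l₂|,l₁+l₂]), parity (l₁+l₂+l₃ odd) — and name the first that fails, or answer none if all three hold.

azimuthal sum: 0 + 0 + 0 = 0  ✓
2 ≤ 5 ≤ 8 (triangle on l)  ✓
L = 5 + 3 + 5 = 13 (odd)  ✗

parity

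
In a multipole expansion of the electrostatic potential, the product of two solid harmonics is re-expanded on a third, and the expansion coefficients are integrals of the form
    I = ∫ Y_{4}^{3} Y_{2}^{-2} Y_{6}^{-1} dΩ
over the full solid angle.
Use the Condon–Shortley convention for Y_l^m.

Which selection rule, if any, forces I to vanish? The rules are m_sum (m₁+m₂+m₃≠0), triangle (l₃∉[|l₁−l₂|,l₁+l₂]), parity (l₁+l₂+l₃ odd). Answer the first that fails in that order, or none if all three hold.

none

Σmᵢ = 0  ✓
l₃∈[|l₁−l₂|,l₁+l₂]=[2,6], have l₃=6  ✓
Σlᵢ = 12 ⇒ even  ✓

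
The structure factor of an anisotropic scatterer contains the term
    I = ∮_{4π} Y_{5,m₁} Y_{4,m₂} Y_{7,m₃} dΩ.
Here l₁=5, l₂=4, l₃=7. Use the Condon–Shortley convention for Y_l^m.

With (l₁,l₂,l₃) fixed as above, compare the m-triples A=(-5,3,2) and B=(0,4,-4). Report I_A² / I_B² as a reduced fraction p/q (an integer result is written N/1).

81/1232

Same 5,4,7: normalisation and zero-m 3j drop out of the ratio.
A: Δ: 2! 8! 6! / 17! → 1/6126120; sum: t=2:+1/9676800 = 1/9676800; 3j²(5 4 7; -5 3 2) = Δ·Π!·Σ² = 27/19448  (sign -1)
B: Δ: 2! 8! 6! / 17! → 1/6126120; sum: t=2:+1/1036800 = 1/1036800; 3j²(5 4 7; 0 4 -4) = Δ·Π!·Σ² = 14/663  (sign -1)
I_A²/I_B² = (27/19448)/(14/663) = 81/1232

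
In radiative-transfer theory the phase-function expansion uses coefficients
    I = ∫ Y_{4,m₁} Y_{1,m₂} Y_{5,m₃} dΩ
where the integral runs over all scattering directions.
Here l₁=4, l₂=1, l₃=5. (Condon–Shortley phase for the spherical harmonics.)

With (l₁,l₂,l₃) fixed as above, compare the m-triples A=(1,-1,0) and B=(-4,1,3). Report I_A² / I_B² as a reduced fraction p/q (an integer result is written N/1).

Same 4,1,5: normalisation and zero-m 3j drop out of the ratio.
A: Δ: 0! 8! 2! / 11! → 1/495; sum: t=0:+1/1440 = 1/1440; 3j²(4 1 5; 1 -1 0) = Δ·Π!·Σ² = 2/99  (sign -1)
B: Δ: 0! 8! 2! / 11! → 1/495; sum: t=0:+1/80640 = 1/80640; 3j²(4 1 5; -4 1 3) = Δ·Π!·Σ² = 1/495  (sign +1)
I_A²/I_B² = (2/99)/(1/495) = 10/1

10/1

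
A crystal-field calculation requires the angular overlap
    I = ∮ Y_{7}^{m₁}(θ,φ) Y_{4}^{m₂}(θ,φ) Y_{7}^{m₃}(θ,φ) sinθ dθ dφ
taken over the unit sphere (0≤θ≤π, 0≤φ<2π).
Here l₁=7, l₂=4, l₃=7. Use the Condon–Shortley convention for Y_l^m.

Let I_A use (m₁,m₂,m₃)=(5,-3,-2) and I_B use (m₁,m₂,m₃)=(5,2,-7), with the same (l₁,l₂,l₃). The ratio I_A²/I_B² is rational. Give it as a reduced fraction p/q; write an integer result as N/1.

1225/1287

l's match ⇒ only the (l;m) 3-j factors differ between A and B.
A: triangle coeff Δ(7,4,7) = 1/58198140; Σ_t [0,1]: t=0:+1/11612160 t=1:−1/52254720 = 1/14929920; (3j)²=1225/75582 [(7 4 7; 5 -3 -2)], sign=-1
B: triangle coeff Δ(7,4,7) = 1/58198140; Σ_t [2,2]: t=2:+1/348364800 = 1/348364800; (3j)²=11/646 [(7 4 7; 5 2 -7)], sign=+1
I_A²/I_B² = (1225/75582)/(11/646) = 1225/1287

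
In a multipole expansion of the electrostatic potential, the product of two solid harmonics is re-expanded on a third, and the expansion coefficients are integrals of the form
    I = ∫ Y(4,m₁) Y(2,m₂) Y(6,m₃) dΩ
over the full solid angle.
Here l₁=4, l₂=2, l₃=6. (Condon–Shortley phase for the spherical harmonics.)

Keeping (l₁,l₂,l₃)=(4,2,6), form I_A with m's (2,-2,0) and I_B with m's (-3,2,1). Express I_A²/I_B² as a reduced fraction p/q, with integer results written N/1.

Shared (l₁,l₂,l₃)=(4,2,6): N and (l;000)² cancel in I_A²/I_B².
A: Δ = 0!·8!·4!/13! = 1/6435; Racah Σ t=0..0: t=0:+1/34560 = 1/34560; ⇒ 3j(4 2 6; 2 -2 0)² = 1/429, sgn +1
B: Δ = 0!·8!·4!/13! = 1/6435; Racah Σ t=0..0: t=0:+1/120960 = 1/120960; ⇒ 3j(4 2 6; -3 2 1)² = 1/1287, sgn -1
I_A²/I_B² = (1/429)/(1/1287) = 3/1

3/1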